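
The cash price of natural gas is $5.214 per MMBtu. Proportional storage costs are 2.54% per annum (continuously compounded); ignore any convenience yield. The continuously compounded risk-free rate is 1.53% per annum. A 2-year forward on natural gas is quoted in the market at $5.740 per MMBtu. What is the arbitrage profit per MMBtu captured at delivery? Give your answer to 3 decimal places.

$0.084 per MMBtu

Fair forward: F* = S·e^(carry·T), with carry = (r + u) = 0.0153 + 0.0254 = 0.0407
F* = 5.214 · e^(0.0407 × 2) = 5.214 · e^0.081400 = 5.214 × 1.084805 = $5.6562
Market $5.740 > fair $5.6562: forward overpriced → cash-and-carry (buy spot, short the forward).
At maturity, profit = |F_mkt − F*| = |5.740 − 5.6562| = $0.084 per MMBtu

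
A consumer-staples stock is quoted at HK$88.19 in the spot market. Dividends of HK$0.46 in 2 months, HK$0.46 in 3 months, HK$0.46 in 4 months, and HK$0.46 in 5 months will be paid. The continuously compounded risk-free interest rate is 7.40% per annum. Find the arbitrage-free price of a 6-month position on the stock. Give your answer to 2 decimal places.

HK$89.65

PV(dividends) I = 0.46·e^(−0.0740·2/12) + 0.46·e^(−0.0740·3/12) + 0.46·e^(−0.0740·4/12) + 0.46·e^(−0.0740·5/12)
I = 0.4544 + 0.4516 + 0.4488 + 0.4460 = 1.8008
F = (S − I)·e^(rT) = (88.19 − 1.8008) · e^(0.0740·6/12)
= 86.3892 · e^0.037000 = 86.3892 × 1.037693 = HK$89.65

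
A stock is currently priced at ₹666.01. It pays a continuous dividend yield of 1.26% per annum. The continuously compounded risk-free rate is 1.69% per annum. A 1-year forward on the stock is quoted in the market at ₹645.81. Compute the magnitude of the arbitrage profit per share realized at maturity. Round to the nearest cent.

Fair forward: F* = S·e^(carry·T), with carry = (r − q) = 0.0169 − 0.0126 = 0.0043
F* = 666.01 · e^(0.0043 × 12/12) = 666.01 · e^0.004300 = 666.01 × 1.004309 = ₹668.8798
Market ₹645.81 < fair ₹668.8798: forward underpriced → reverse cash-and-carry (short spot, go long the forward).
At maturity, profit = |F_mkt − F*| = |645.81 − 668.8798| = ₹23.07 per share

₹23.07 per share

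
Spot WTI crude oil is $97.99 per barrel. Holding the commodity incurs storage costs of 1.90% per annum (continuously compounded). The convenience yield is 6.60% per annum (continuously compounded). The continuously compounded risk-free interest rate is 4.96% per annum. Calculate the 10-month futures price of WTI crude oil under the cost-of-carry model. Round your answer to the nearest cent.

Net carry = r + u − y = 0.0496 + 0.0190 − 0.0660 = 0.0026
F = S·e^((r+u−y)T) = 97.99 · e^(0.0026 × 10/12) = 97.99 · e^0.002167
= 97.99 × 1.002169 = $98.20 per barrel

$98.20 per barrel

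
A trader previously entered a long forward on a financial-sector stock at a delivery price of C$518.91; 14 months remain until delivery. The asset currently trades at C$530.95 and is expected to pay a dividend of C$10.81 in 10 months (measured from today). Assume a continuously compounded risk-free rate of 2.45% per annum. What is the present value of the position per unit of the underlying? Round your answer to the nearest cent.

PV(remaining dividends) I = 10.81·e^(−0.0245·10/12) = 10.5915
Current forward F = (S − I)·e^(rT) = (530.95 − 10.5915)·e^(0.0245·14/12) = 520.3585 × 1.028996 = 535.4468
Value (long) = (F − K)·e^(−rT) = (535.4468 − 518.91) × 0.971821 = 16.0708
Value = C$16.07

C$16.07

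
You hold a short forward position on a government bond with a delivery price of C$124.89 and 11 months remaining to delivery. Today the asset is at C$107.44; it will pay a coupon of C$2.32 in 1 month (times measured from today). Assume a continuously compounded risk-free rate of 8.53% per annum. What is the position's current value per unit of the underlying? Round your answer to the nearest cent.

C$10.36

PV(remaining coupons) I = 2.32·e^(−0.0853·1/12) = 2.3036
Current forward F = (S − I)·e^(rT) = (107.44 − 2.3036)·e^(0.0853·11/12) = 105.1364 × 1.081330 = 113.6871
Value (long) = (F − K)·e^(−rT) = (113.6871 − 124.89) × 0.924787 = -10.3603
Short position value = −(long value) = C$10.36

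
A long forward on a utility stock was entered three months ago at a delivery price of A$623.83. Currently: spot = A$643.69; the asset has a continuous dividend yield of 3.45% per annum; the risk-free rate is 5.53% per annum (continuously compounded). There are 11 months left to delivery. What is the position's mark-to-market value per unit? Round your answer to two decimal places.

Current fair forward for the remaining 11 months: F = S·e^((r − q)·T), (r − q) = 0.0553 − 0.0345 = 0.0208
F = 643.69 · e^(0.0208 × 11/12) = 643.69 × 1.019250 = 656.0810
Value of long forward = (F − K)·e^(−rT) = (656.0810 − 623.83) · e^(−0.0553·11/12)
= 32.2510 × 0.950572 = 30.66

A$30.66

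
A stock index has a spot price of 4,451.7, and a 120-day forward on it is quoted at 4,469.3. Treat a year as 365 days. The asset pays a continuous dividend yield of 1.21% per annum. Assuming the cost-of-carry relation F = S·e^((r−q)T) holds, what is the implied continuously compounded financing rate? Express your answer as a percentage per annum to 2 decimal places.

From F = S·e^((r−q)T): (r − q) = ln(F/S)/T
ln(4469.3/4451.7) = ln(1.003954) = 0.003946
(r − q) = 0.003946 / (120/365) = 0.012002
r = ln(F/S)/T + q = 0.012002 + 0.0121 = 0.024102
r = 2.41%

2.41%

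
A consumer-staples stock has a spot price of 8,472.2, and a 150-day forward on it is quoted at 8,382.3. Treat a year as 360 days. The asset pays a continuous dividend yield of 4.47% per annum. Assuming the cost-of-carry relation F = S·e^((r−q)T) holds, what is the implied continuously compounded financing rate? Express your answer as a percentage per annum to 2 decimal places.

From F = S·e^((r−q)T): (r − q) = ln(F/S)/T
ln(8382.3/8472.2) = ln(0.989389) = -0.010668
(r − q) = -0.010668 / (150/360) = -0.025603
r = ln(F/S)/T + q = -0.025603 + 0.0447 = 0.019097
r = 1.91%

1.91%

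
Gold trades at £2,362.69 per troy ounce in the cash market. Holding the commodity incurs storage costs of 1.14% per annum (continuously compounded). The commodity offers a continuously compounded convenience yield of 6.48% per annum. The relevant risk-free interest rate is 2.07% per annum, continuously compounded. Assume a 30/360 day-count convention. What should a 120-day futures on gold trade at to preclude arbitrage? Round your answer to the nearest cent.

Net carry = r + u − y = 0.0207 + 0.0114 − 0.0648 = -0.0327
F = S·e^((r+u−y)T) = 2362.69 · e^(-0.0327 × 120/360) = 2362.69 · e^-0.01090000
= 2362.69 × 0.98915919 = £2,337.08 per troy ounce

£2,337.08 per troy ounce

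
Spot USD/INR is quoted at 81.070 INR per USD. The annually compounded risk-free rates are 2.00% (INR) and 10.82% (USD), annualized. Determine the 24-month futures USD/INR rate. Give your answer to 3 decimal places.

68.679

By covered interest parity, F = S · (1+r_INR)^T / (1+r_USD)^T
= 81.070 × 1.040400 / 1.228107 = 81.070 × 0.847157
F = 68.679 INR per USD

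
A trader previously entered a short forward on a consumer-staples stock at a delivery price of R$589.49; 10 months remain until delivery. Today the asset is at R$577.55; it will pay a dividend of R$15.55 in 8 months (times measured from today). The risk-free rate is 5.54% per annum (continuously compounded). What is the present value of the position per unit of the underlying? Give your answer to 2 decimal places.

R$0.33

PV(remaining dividends) I = 15.55·e^(−0.0554·8/12) = 14.9862
Current forward F = (S − I)·e^(rT) = (577.55 − 14.9862)·e^(0.0554·10/12) = 562.5638 × 1.047249 = 589.1444
Value (long) = (F − K)·e^(−rT) = (589.1444 − 589.49) × 0.954883 = -0.3300
Short position value = −(long value) = R$0.33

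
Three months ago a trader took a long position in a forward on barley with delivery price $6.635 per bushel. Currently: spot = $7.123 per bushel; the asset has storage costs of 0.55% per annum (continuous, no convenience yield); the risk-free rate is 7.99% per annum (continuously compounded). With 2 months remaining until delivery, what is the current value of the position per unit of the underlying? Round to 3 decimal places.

$0.582 per bushel

Current fair forward for the remaining 2 months: F = S·e^((r + u)·T), (r + u) = 0.0799 + 0.0055 = 0.0854
F = 7.123 · e^(0.0854 × 2/12) = 7.123 × 1.014335 = 7.2251
Value of long forward = (F − K)·e^(−rT) = (7.2251 − 6.635) · e^(−0.0799·2/12)
= 0.5901 × 0.986772 = 0.582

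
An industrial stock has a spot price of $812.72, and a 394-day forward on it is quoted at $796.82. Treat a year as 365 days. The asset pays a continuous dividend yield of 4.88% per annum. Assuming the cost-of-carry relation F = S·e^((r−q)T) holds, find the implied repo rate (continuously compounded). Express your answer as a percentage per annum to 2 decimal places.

3.05%

From F = S·e^((r−q)T): (r − q) = ln(F/S)/T
ln(796.82/812.72) = ln(0.980436) = -0.019758
(r − q) = -0.019758 / (394/365) = -0.018304
r = ln(F/S)/T + q = -0.018304 + 0.0488 = 0.030496
r = 3.05%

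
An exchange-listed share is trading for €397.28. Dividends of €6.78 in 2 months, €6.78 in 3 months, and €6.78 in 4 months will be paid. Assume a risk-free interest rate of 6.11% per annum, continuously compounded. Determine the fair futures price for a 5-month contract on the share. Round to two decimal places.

PV(dividends) I = 6.78·e^(−0.0611·2/12) + 6.78·e^(−0.0611·3/12) + 6.78·e^(−0.0611·4/12)
I = 6.7113 + 6.6772 + 6.6433 = 20.0318
F = (S − I)·e^(rT) = (397.28 − 20.0318) · e^(0.0611·5/12)
= 377.2482 · e^0.025458 = 377.2482 × 1.025785 = €386.98

€386.98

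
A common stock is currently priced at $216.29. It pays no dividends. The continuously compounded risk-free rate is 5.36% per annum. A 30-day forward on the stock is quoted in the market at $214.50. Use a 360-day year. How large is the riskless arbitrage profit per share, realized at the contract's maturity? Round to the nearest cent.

$2.76 per share

Fair forward: F* = S·e^(carry·T), with carry = r = 0.0536
F* = 216.29 · e^(0.0536 × 30/360) = 216.29 · e^0.004467 = 216.29 × 1.004477 = $217.2583
Market $214.50 < fair $217.2583: forward underpriced → reverse cash-and-carry (short spot, go long the forward).
At maturity, profit = |F_mkt − F*| = |214.50 − 217.2583| = $2.76 per share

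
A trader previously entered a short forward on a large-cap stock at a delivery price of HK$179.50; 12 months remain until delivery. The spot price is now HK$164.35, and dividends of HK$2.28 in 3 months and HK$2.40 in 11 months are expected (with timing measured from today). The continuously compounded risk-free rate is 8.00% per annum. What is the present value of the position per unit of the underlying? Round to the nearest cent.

HK$5.81

PV(remaining dividends) I = 2.28·e^(−0.0800·3/12) + 2.40·e^(−0.0800·11/12) = 4.4652
Current forward F = (S − I)·e^(rT) = (164.35 − 4.4652)·e^(0.0800·12/12) = 159.8848 × 1.083287 = 173.2011
Value (long) = (F − K)·e^(−rT) = (173.2011 − 179.50) × 0.923116 = -5.8146
Short position value = −(long value) = HK$5.81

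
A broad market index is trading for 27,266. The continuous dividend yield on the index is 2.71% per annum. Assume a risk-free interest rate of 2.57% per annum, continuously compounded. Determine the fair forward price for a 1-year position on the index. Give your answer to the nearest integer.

27,228

F = S·e^((r − q)T) = 27266 · e^((0.0257 − 0.0271) × 1)
= 27266 · e^-0.001400 = 27266 × 0.998601
F = 27,228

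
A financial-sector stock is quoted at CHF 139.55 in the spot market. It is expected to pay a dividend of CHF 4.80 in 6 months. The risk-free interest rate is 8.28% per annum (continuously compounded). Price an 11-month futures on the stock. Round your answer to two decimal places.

CHF 145.59

PV(dividends) I = 4.80·e^(−0.0828·6/12)
I = 4.6053
F = (S − I)·e^(rT) = (139.55 − 4.6053) · e^(0.0828·11/12)
= 134.9447 · e^0.075900 = 134.9447 × 1.078855 = CHF 145.59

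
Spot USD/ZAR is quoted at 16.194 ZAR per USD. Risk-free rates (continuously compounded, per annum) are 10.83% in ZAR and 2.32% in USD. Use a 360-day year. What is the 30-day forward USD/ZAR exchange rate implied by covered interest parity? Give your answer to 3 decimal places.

F = S·e^((r_ZAR − r_USD)T) = 16.194 · e^((0.1083 − 0.0232) × 30/360)
= 16.194 · e^0.007092 = 16.194 × 1.007117
F = 16.309 ZAR per USD

16.309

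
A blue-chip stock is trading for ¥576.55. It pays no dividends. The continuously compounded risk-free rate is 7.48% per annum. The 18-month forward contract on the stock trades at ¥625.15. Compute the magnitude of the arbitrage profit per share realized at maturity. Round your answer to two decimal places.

Fair forward: F* = S·e^(carry·T), with carry = r = 0.0748
F* = 576.55 · e^(0.0748 × 18/12) = 576.55 · e^0.112200 = 576.55 × 1.118737 = ¥645.0078
Market ¥625.15 < fair ¥645.0078: forward underpriced → reverse cash-and-carry (short spot, go long the forward).
At maturity, profit = |F_mkt − F*| = |625.15 − 645.0078| = ¥19.86 per share

¥19.86 per share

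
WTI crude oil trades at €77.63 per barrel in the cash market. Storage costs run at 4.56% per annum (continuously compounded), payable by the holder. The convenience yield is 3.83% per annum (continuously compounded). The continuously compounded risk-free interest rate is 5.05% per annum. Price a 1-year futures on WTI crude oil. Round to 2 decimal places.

Net carry = r + u − y = 0.0505 + 0.0456 − 0.0383 = 0.0578
F = S·e^((r+u−y)T) = 77.63 · e^(0.0578 × 1) = 77.63 · e^0.057800
= 77.63 × 1.059503 = €82.25 per barrel

€82.25 per barrel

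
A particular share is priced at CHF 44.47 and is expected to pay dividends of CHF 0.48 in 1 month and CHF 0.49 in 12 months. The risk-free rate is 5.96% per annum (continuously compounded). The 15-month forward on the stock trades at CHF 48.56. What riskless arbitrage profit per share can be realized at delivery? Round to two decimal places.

PV(dividends) I = 0.48·e^(−0.0596·1/12) + 0.49·e^(−0.0596·12/12) = 0.9393
Fair forward F* = (S − I)·e^(rT) = (44.47 − 0.9393)·e^0.074500 = 43.5307 × 1.077345 = 46.8976
Market CHF 48.56 > fair 46.8976: forward overpriced → cash-and-carry (borrow at r, buy the stock and collect the dividends, short the forward).
Profit at T = |F_mkt − F*| = |48.56 − 46.8976| = CHF 1.66 per share

CHF 1.66 per share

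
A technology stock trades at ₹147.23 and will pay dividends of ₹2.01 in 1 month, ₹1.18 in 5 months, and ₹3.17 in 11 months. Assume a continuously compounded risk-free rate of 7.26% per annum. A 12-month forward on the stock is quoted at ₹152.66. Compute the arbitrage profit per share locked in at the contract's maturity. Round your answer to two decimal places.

PV(dividends) I = 2.01·e^(−0.0726·1/12) + 1.18·e^(−0.0726·5/12) + 3.17·e^(−0.0726·11/12) = 6.1086
Fair forward F* = (S − I)·e^(rT) = (147.23 − 6.1086)·e^0.072600 = 141.1214 × 1.075300 = 151.7478
Market ₹152.66 > fair 151.7478: forward overpriced → cash-and-carry (borrow at r, buy the stock and collect the dividends, short the forward).
Profit at T = |F_mkt − F*| = |152.66 − 151.7478| = ₹0.91 per share

₹0.91 per share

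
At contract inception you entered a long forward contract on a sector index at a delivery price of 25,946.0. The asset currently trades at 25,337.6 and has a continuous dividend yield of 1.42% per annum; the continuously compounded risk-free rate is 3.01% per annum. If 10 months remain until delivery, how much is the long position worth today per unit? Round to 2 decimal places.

Current fair forward for the remaining 10 months: F = S·e^((r − q)·T), (r − q) = 0.0301 − 0.0142 = 0.0159
F = 25337.6 · e^(0.0159 × 10/12) = 25337.6 × 1.01333817 = 25675.5572
Value of long forward = (F − K)·e^(−rT) = (25675.5572 − 25946.0) · e^(−0.0301·10/12)
= -270.4428 × 0.97522864 = -263.74

-263.74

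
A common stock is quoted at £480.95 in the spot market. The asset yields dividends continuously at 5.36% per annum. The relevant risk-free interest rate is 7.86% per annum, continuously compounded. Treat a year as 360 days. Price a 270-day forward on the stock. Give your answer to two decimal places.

£490.05

F = S·e^((r − q)T) = 480.95 · e^((0.0786 − 0.0536) × 270/360)
= 480.95 · e^0.018750 = 480.95 × 1.018927
F = £490.05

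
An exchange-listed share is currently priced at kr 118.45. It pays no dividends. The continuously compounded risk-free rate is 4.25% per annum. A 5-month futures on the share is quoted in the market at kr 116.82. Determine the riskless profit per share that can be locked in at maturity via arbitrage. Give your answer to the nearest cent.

kr 3.75 per share

Fair futures: F* = S·e^(carry·T), with carry = r = 0.0425
F* = 118.45 · e^(0.0425 × 5/12) = 118.45 · e^0.017708 = 118.45 × 1.017866 = kr 120.5662
Market kr 116.82 < fair kr 120.5662: forward underpriced → reverse cash-and-carry (short spot, go long the forward).
At maturity, profit = |F_mkt − F*| = |116.82 − 120.5662| = kr 3.75 per share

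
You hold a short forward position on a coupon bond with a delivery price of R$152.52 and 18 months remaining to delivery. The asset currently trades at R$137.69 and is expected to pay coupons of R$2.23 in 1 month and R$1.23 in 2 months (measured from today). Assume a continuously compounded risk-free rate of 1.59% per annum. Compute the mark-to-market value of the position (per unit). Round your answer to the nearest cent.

R$14.69

PV(remaining coupons) I = 2.23·e^(−0.0159·1/12) + 1.23·e^(−0.0159·2/12) = 3.4538
Current forward F = (S − I)·e^(rT) = (137.69 − 3.4538)·e^(0.0159·18/12) = 134.2362 × 1.024137 = 137.4763
Value (long) = (F − K)·e^(−rT) = (137.4763 − 152.52) × 0.976432 = -14.6892
Short position value = −(long value) = R$14.69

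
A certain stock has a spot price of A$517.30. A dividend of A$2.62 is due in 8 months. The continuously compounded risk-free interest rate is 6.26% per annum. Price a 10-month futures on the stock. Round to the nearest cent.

PV(dividends) I = 2.62·e^(−0.0626·8/12)
I = 2.5129
F = (S − I)·e^(rT) = (517.30 − 2.5129) · e^(0.0626·10/12)
= 514.7871 · e^0.052167 = 514.7871 × 1.053552 = A$542.35

A$542.35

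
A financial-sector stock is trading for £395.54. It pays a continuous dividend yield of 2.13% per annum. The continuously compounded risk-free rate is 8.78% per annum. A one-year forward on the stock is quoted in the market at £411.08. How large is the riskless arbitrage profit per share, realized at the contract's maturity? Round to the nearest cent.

Fair forward: F* = S·e^(carry·T), with carry = (r − q) = 0.0878 − 0.0213 = 0.0665
F* = 395.54 · e^(0.0665 × 12/12) = 395.54 · e^0.066500 = 395.54 × 1.068761 = £422.7377
Market £411.08 < fair £422.7377: forward underpriced → reverse cash-and-carry (short spot, go long the forward).
At maturity, profit = |F_mkt − F*| = |411.08 − 422.7377| = £11.66 per share

£11.66 per share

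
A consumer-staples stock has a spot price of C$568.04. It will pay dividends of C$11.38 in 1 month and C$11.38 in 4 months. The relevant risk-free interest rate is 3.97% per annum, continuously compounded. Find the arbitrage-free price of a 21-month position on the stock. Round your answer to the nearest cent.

C$584.71

PV(dividends) I = 11.38·e^(−0.0397·1/12) + 11.38·e^(−0.0397·4/12)
I = 11.3424 + 11.2304 = 22.5728
F = (S − I)·e^(rT) = (568.04 − 22.5728) · e^(0.0397·21/12)
= 545.4672 · e^0.069475 = 545.4672 × 1.071945 = C$584.71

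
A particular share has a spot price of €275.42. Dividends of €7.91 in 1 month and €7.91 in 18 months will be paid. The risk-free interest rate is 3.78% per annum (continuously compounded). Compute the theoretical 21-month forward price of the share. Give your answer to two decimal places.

PV(dividends) I = 7.91·e^(−0.0378·1/12) + 7.91·e^(−0.0378·18/12)
I = 7.8851 + 7.4740 = 15.3591
F = (S − I)·e^(rT) = (275.42 − 15.3591) · e^(0.0378·21/12)
= 260.0609 · e^0.066150 = 260.0609 × 1.068387 = €277.85

€277.85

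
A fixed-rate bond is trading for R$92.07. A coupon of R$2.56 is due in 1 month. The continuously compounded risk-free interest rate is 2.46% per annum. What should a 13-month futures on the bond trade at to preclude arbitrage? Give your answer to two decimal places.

R$91.93

PV(coupons) I = 2.56·e^(−0.0246·1/12)
I = 2.5548
F = (S − I)·e^(rT) = (92.07 − 2.5548) · e^(0.0246·13/12)
= 89.5152 · e^0.026650 = 89.5152 × 1.027008 = R$91.93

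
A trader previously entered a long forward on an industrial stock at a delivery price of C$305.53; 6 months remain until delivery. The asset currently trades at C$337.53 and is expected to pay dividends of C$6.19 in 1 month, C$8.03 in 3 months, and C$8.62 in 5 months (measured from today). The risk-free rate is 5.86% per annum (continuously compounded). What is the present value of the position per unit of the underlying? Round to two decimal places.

PV(remaining dividends) I = 6.19·e^(−0.0586·1/12) + 8.03·e^(−0.0586·3/12) + 8.62·e^(−0.0586·5/12) = 22.4851
Current forward F = (S − I)·e^(rT) = (337.53 − 22.4851)·e^(0.0586·6/12) = 315.0449 × 1.029733 = 324.4121
Value (long) = (F − K)·e^(−rT) = (324.4121 − 305.53) × 0.971125 = 18.3369
Value = C$18.34

C$18.34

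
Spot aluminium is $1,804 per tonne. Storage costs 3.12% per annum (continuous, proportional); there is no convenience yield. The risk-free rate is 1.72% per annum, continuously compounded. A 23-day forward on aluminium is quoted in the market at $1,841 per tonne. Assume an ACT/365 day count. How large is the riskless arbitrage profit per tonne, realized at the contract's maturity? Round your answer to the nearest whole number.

$31 per tonne

Fair forward: F* = S·e^(carry·T), with carry = (r + u) = 0.0172 + 0.0312 = 0.0484
F* = 1804 · e^(0.0484 × 23/365) = 1804 · e^0.003050 = 1804 × 1.003055 = $1809.5112
Market $1841 > fair $1809.5112: forward overpriced → cash-and-carry (buy spot, short the forward).
At maturity, profit = |F_mkt − F*| = |1841 − 1809.5112| = $31 per tonne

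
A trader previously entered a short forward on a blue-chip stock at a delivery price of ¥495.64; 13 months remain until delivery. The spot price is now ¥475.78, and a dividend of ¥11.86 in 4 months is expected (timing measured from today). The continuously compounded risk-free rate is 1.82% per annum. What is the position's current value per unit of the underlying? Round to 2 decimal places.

PV(remaining dividends) I = 11.86·e^(−0.0182·4/12) = 11.7883
Current forward F = (S − I)·e^(rT) = (475.78 − 11.7883)·e^(0.0182·13/12) = 463.9917 × 1.019912 = 473.2307
Value (long) = (F − K)·e^(−rT) = (473.2307 − 495.64) × 0.980476 = -21.9718
Short position value = −(long value) = ¥21.97

¥21.97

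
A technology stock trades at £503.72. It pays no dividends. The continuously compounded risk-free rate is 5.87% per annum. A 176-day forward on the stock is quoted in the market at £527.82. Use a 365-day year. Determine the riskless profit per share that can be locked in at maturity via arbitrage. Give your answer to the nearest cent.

£9.64 per share

Fair forward: F* = S·e^(carry·T), with carry = r = 0.0587
F* = 503.72 · e^(0.0587 × 176/365) = 503.72 · e^0.028305 = 503.72 × 1.028709 = £518.1813
Market £527.82 > fair £518.1813: forward overpriced → cash-and-carry (buy spot, short the forward).
At maturity, profit = |F_mkt − F*| = |527.82 − 518.1813| = £9.64 per share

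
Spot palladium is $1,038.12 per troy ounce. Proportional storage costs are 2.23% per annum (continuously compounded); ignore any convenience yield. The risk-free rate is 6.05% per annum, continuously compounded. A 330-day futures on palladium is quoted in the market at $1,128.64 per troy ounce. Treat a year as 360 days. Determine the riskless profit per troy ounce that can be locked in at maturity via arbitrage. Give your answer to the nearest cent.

$8.66 per troy ounce

Fair futures: F* = S·e^(carry·T), with carry = (r + u) = 0.0605 + 0.0223 = 0.0828
F* = 1038.12 · e^(0.0828 × 330/360) = 1038.12 · e^0.07590000 = 1038.12 × 1.07885468 = $1119.9806
Market $1128.64 > fair $1119.9806: forward overpriced → cash-and-carry (buy spot, short the forward).
At maturity, profit = |F_mkt − F*| = |1128.64 − 1119.9806| = $8.66 per troy ounce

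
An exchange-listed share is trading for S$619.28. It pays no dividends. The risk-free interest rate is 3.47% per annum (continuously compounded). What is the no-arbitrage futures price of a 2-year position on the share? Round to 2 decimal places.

F = S·e^(rT) = 619.28 · e^(0.0347 × 2)
= 619.28 · e^0.069400 = 619.28 × 1.071865
F = S$663.78

S$663.78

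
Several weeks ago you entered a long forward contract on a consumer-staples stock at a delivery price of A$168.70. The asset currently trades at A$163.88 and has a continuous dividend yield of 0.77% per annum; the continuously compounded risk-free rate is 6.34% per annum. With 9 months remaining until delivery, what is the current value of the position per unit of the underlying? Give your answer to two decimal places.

Current fair forward for the remaining 9 months: F = S·e^((r − q)·T), (r − q) = 0.0634 − 0.0077 = 0.0557
F = 163.88 · e^(0.0557 × 9/12) = 163.88 × 1.042660 = 170.8711
Value of long forward = (F − K)·e^(−rT) = (170.8711 − 168.70) · e^(−0.0634·9/12)
= 2.1711 × 0.953563 = 2.07

A$2.07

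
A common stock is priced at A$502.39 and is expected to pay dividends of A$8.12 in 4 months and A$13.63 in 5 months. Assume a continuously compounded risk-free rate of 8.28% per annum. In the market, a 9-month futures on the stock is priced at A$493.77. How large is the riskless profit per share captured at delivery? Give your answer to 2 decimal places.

PV(dividends) I = 8.12·e^(−0.0828·4/12) + 13.63·e^(−0.0828·5/12) = 21.0667
Fair futures F* = (S − I)·e^(rT) = (502.39 − 21.0667)·e^0.062100 = 481.3233 × 1.064069 = 512.1612
Market A$493.77 < fair 512.1612: forward underpriced → reverse cash-and-carry (short the stock, invest proceeds at r, pay the dividends, go long the forward).
Profit at T = |F_mkt − F*| = |493.77 − 512.1612| = A$18.39 per share

A$18.39 per share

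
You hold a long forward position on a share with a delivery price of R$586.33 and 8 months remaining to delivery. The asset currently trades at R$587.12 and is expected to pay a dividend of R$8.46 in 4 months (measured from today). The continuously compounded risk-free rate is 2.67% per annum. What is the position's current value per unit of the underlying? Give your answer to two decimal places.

R$2.75

PV(remaining dividends) I = 8.46·e^(−0.0267·4/12) = 8.3850
Current forward F = (S − I)·e^(rT) = (587.12 − 8.3850)·e^(0.0267·8/12) = 578.7350 × 1.017959 = 589.1285
Value (long) = (F − K)·e^(−rT) = (589.1285 − 586.33) × 0.982357 = 2.7491
Value = R$2.75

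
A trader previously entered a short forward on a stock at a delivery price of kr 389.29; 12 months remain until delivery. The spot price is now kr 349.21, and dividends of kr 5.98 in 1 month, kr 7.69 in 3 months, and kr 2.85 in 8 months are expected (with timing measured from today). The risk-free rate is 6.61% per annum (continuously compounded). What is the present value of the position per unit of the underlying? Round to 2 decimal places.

kr 31.42

PV(remaining dividends) I = 5.98·e^(−0.0661·1/12) + 7.69·e^(−0.0661·3/12) + 2.85·e^(−0.0661·8/12) = 16.2383
Current forward F = (S − I)·e^(rT) = (349.21 − 16.2383)·e^(0.0661·12/12) = 332.9717 × 1.068334 = 355.7250
Value (long) = (F − K)·e^(−rT) = (355.7250 − 389.29) × 0.936037 = -31.4181
Short position value = −(long value) = kr 31.42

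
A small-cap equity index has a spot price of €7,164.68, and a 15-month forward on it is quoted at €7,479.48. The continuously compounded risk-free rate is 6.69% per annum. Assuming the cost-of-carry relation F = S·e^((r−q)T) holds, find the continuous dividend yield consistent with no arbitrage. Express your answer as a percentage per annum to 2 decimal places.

From F = S·e^((r−q)T): (r − q) = ln(F/S)/T
ln(7479.48/7164.68) = ln(1.043938) = 0.043000
(r − q) = 0.043000 / (15/12) = 0.034400
q = r − ln(F/S)/T = 0.0669 − 0.034400 = 0.032500
q = 3.25%

3.25%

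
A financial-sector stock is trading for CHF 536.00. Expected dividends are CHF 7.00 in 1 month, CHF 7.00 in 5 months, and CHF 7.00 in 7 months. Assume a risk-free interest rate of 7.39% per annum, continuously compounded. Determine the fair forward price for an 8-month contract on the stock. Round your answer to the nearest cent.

CHF 541.59

PV(dividends) I = 7.00·e^(−0.0739·1/12) + 7.00·e^(−0.0739·5/12) + 7.00·e^(−0.0739·7/12)
I = 6.9570 + 6.7877 + 6.7047 = 20.4494
F = (S − I)·e^(rT) = (536.00 − 20.4494) · e^(0.0739·8/12)
= 515.5506 · e^0.049267 = 515.5506 × 1.050501 = CHF 541.59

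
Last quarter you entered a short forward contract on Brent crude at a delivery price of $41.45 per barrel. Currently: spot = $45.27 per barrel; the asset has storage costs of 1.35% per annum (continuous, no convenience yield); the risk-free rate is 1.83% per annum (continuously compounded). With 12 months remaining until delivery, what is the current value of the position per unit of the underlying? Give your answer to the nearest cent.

Current fair forward for the remaining 12 months: F = S·e^((r + u)·T), (r + u) = 0.0183 + 0.0135 = 0.0318
F = 45.27 · e^(0.0318 × 12/12) = 45.27 × 1.032311 = 46.7327
Value of long forward = (F − K)·e^(−rT) = (46.7327 − 41.45) · e^(−0.0183·12/12)
= 5.2827 × 0.981866 = 5.19
Short position value = −(long value) = -$5.19

-$5.19 per barrel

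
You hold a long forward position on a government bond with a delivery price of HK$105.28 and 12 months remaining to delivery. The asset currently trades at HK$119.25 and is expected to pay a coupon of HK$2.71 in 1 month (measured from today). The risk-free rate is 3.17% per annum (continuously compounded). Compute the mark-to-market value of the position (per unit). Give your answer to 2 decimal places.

PV(remaining coupons) I = 2.71·e^(−0.0317·1/12) = 2.7029
Current forward F = (S − I)·e^(rT) = (119.25 − 2.7029)·e^(0.0317·12/12) = 116.5471 × 1.032208 = 120.3008
Value (long) = (F − K)·e^(−rT) = (120.3008 − 105.28) × 0.968797 = 14.5521
Value = HK$14.55

HK$14.55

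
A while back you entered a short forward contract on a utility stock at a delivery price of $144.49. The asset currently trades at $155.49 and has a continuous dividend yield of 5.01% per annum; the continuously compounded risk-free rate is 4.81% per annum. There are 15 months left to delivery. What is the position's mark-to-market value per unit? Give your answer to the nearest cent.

Current fair forward for the remaining 15 months: F = S·e^((r − q)·T), (r − q) = 0.0481 − 0.0501 = -0.0020
F = 155.49 · e^(-0.0020 × 15/12) = 155.49 × 0.997503 = 155.1017
Value of long forward = (F − K)·e^(−rT) = (155.1017 − 144.49) · e^(−0.0481·15/12)
= 10.6117 × 0.941647 = 9.99
Short position value = −(long value) = -$9.99

-$9.99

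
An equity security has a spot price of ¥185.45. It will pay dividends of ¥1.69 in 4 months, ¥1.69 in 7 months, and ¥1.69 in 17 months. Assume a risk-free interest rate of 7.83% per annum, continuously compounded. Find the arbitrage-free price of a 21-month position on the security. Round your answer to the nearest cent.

PV(dividends) I = 1.69·e^(−0.0783·4/12) + 1.69·e^(−0.0783·7/12) + 1.69·e^(−0.0783·17/12)
I = 1.6465 + 1.6145 + 1.5126 = 4.7736
F = (S − I)·e^(rT) = (185.45 − 4.7736) · e^(0.0783·21/12)
= 180.6764 · e^0.137025 = 180.6764 × 1.146857 = ¥207.21

¥207.21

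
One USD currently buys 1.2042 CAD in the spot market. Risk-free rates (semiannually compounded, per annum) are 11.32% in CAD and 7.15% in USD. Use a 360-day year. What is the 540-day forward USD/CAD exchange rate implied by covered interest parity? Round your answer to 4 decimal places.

By covered interest parity, F = S · (1+r_CAD/2)^(2T) / (1+r_USD/2)^(2T)
= 1.2042 × 1.179592 / 1.111130 = 1.2042 × 1.061615
F = 1.2784 CAD per USD

1.2784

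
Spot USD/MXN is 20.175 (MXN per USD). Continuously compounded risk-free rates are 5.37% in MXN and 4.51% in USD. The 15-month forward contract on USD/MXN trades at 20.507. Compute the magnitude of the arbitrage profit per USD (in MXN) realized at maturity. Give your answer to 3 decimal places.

0.114 per USD (in MXN)

Fair forward: F* = S·e^(carry·T), with carry = (r_MXN − r_USD) = 0.0537 − 0.0451 = 0.0086
F* = 20.175 · e^(0.0086 × 15/12) = 20.175 · e^0.010750 = 20.175 × 1.010808 = 20.3931
Market 20.507 > fair 20.3931: forward overpriced → cash-and-carry (buy spot, short the forward).
At maturity, profit = |F_mkt − F*| = |20.507 − 20.3931| = 0.114 per USD (in MXN)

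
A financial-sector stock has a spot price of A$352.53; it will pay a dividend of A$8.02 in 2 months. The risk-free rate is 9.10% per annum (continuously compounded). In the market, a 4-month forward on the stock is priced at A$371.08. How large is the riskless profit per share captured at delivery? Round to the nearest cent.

A$15.84 per share

PV(dividends) I = 8.02·e^(−0.0910·2/12) = 7.8993
Fair forward F* = (S − I)·e^(rT) = (352.53 − 7.8993)·e^0.030333 = 344.6307 × 1.030798 = 355.2446
Market A$371.08 > fair 355.2446: forward overpriced → cash-and-carry (borrow at r, buy the stock and collect the dividends, short the forward).
Profit at T = |F_mkt − F*| = |371.08 − 355.2446| = A$15.84 per share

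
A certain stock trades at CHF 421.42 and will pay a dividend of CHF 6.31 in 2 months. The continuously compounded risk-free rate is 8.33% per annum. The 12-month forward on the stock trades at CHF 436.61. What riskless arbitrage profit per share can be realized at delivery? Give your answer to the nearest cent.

PV(dividends) I = 6.31·e^(−0.0833·2/12) = 6.2230
Fair forward F* = (S − I)·e^(rT) = (421.42 − 6.2230)·e^0.083300 = 415.1970 × 1.086868 = 451.2643
Market CHF 436.61 < fair 451.2643: forward underpriced → reverse cash-and-carry (short the stock, invest proceeds at r, pay the dividends, go long the forward).
Profit at T = |F_mkt − F*| = |436.61 − 451.2643| = CHF 14.65 per share

CHF 14.65 per share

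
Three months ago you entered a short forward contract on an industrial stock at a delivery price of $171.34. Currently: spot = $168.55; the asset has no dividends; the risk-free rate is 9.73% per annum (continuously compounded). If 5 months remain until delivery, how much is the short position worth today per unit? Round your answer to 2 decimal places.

-$4.02

Current fair forward for the remaining 5 months: F = S·e^(r·T), r = 0.0973
F = 168.55 · e^(0.0973 × 5/12) = 168.55 × 1.041375 = 175.5238
Value of long forward = (F − K)·e^(−rT) = (175.5238 − 171.34) · e^(−0.0973·5/12)
= 4.1838 × 0.960269 = 4.02
Short position value = −(long value) = -$4.02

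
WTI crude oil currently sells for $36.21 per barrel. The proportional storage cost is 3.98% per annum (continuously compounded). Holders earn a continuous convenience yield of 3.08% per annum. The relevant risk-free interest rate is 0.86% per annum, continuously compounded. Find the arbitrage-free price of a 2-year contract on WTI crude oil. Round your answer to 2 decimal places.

$37.51 per barrel

Net carry = r + u − y = 0.0086 + 0.0398 − 0.0308 = 0.0176
F = S·e^((r+u−y)T) = 36.21 · e^(0.0176 × 2) = 36.21 · e^0.035200
= 36.21 × 1.035827 = $37.51 per barrel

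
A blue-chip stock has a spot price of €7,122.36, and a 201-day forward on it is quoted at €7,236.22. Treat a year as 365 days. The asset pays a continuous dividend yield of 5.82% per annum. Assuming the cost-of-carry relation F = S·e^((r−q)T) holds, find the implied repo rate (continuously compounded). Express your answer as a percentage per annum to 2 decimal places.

8.70%

From F = S·e^((r−q)T): (r − q) = ln(F/S)/T
ln(7236.22/7122.36) = ln(1.015986) = 0.015860
(r − q) = 0.015860 / (201/365) = 0.028800
r = ln(F/S)/T + q = 0.028800 + 0.0582 = 0.087000
r = 8.70%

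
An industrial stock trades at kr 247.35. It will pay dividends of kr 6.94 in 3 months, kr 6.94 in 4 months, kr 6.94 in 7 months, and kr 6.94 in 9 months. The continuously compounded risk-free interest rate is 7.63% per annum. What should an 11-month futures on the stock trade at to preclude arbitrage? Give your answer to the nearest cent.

PV(dividends) I = 6.94·e^(−0.0763·3/12) + 6.94·e^(−0.0763·4/12) + 6.94·e^(−0.0763·7/12) + 6.94·e^(−0.0763·9/12)
I = 6.8089 + 6.7657 + 6.6379 + 6.5540 = 26.7665
F = (S − I)·e^(rT) = (247.35 − 26.7665) · e^(0.0763·11/12)
= 220.5835 · e^0.069942 = 220.5835 × 1.072446 = kr 236.56

kr 236.56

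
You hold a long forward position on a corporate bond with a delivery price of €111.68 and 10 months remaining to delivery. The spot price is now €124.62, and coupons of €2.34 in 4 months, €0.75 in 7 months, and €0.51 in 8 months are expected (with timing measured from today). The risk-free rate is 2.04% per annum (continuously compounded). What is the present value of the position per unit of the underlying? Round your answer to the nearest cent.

PV(remaining coupons) I = 2.34·e^(−0.0204·4/12) + 0.75·e^(−0.0204·7/12) + 0.51·e^(−0.0204·8/12) = 3.5684
Current forward F = (S − I)·e^(rT) = (124.62 − 3.5684)·e^(0.0204·10/12) = 121.0516 × 1.017145 = 123.1270
Value (long) = (F − K)·e^(−rT) = (123.1270 − 111.68) × 0.983144 = 11.2540
Value = €11.25

€11.25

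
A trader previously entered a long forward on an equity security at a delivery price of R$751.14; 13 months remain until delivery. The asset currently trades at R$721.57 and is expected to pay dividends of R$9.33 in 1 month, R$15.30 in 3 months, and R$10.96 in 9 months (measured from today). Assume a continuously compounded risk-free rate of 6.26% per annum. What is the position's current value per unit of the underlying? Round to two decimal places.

PV(remaining dividends) I = 9.33·e^(−0.0626·1/12) + 15.30·e^(−0.0626·3/12) + 10.96·e^(−0.0626·9/12) = 34.8012
Current forward F = (S − I)·e^(rT) = (721.57 − 34.8012)·e^(0.0626·13/12) = 686.7688 × 1.070169 = 734.9587
Value (long) = (F − K)·e^(−rT) = (734.9587 − 751.14) × 0.934432 = -15.1203
Value = -R$15.12

-R$15.12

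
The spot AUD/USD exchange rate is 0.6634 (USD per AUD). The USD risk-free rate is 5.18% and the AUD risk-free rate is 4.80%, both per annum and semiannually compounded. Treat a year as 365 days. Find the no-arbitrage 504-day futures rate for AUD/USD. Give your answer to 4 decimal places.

0.6668

By covered interest parity, F = S · (1+r_USD/2)^(2T) / (1+r_AUD/2)^(2T)
= 0.6634 × 1.073169 / 1.067689 = 0.6634 × 1.005133
F = 0.6668 USD per AUD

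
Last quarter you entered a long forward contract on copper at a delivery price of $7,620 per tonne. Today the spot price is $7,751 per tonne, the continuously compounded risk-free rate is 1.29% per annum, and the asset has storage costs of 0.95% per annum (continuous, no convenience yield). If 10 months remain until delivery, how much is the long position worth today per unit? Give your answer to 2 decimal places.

Current fair forward for the remaining 10 months: F = S·e^((r + u)·T), (r + u) = 0.0129 + 0.0095 = 0.0224
F = 7751 · e^(0.0224 × 10/12) = 7751 × 1.01884198 = 7897.0442
Value of long forward = (F − K)·e^(−rT) = (7897.0442 − 7620) · e^(−0.0129·10/12)
= 277.0442 × 0.98930757 = 274.08

$274.08 per tonne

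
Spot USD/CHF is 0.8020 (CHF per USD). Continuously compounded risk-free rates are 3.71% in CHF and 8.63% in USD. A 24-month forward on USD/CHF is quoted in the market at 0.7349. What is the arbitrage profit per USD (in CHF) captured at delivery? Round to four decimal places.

0.0081 per USD (in CHF)

Fair forward: F* = S·e^(carry·T), with carry = (r_CHF − r_USD) = 0.0371 − 0.0863 = -0.0492
F* = 0.8020 · e^(-0.0492 × 24/12) = 0.8020 · e^-0.098400 = 0.8020 × 0.906286 = 0.7268
Market 0.7349 > fair 0.7268: forward overpriced → cash-and-carry (buy spot, short the forward).
At maturity, profit = |F_mkt − F*| = |0.7349 − 0.7268| = 0.0081 per USD (in CHF)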